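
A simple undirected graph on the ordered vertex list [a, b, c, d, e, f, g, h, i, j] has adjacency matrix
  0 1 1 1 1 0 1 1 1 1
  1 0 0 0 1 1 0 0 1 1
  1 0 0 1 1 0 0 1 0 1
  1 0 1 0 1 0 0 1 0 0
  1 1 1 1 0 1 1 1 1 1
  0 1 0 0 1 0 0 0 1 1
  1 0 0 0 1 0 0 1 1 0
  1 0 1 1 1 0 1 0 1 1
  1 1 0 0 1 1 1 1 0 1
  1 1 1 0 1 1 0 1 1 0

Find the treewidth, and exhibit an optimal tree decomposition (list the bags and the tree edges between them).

The largest bag has 5 vertices, giving width 4; this decomposition certifies tw(G) ≤ 4. Conversely, {a, c, d, e, h} is a clique of size 5, and the vertices of any clique must share a bag in every tree decomposition; so some bag has ≥ 5 vertices and tw(G) ≥ 4. Hence tw(G) = 4 exactly.

Treewidth 4.
One such decomposition:
Bags: B1 = {a, c, e, h, j}  B2 = {a, e, h, i, j}  B3 = {a, b, e, i, j}  B4 = {b, e, f, i, j}  B5 = {a, c, d, e, h}  B6 = {a, e, g, h, i}
Tree: B1–B2, B2–B3, B3–B4, B1–B5, B2–B6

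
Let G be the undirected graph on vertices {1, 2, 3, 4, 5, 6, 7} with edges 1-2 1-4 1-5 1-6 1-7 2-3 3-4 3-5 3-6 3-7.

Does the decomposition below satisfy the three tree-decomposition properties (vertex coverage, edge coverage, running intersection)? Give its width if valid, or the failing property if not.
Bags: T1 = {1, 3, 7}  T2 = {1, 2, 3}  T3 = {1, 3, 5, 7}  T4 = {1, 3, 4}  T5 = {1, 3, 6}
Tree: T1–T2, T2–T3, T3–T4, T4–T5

No — bags containing vertex 7 are not connected in the tree.

A tree decomposition must satisfy three properties: every vertex lies in some bag; for every edge, both endpoints lie together in some bag; and for every vertex, the bags containing it form a connected subtree. Here bags containing vertex 7 are not connected in the tree, so the decomposition is invalid.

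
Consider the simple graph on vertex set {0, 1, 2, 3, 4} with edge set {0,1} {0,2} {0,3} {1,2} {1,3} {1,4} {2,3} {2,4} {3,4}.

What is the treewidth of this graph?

3

A width-3 tree decomposition is:
Bags: B1 = {1, 2, 3, 4}  B2 = {0, 1, 2, 3}
Tree: B1–B2
Every bag has size at most 4, so the width is 4 − 1 = 3 and tw(G) ≤ 3. Conversely, {0, 1, 2, 3} is a clique of size 4, and the vertices of any clique must share a bag in every tree decomposition; so some bag has ≥ 4 vertices and tw(G) ≥ 3. Combining the bounds, tw(G) = 3.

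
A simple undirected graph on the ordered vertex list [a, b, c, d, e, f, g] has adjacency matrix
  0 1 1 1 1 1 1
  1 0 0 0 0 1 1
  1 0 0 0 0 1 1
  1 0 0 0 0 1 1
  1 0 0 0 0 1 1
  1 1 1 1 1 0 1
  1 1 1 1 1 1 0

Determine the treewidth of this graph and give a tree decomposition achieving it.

Treewidth 3.
One optimal decomposition is:
Bags: B1 = {a, c, f, g}  B2 = {a, d, f, g}  B3 = {a, e, f, g}  B4 = {a, b, f, g}
Tree: B1–B2, B2–B3, B3–B4

Each bag holds 4 vertices, so the decomposition has width 3, which upper-bounds the treewidth. Conversely, {a, d, f, g} is a clique of size 4, and the vertices of any clique must share a bag in every tree decomposition; so some bag has ≥ 4 vertices and tw(G) ≥ 3. Therefore the treewidth is 3.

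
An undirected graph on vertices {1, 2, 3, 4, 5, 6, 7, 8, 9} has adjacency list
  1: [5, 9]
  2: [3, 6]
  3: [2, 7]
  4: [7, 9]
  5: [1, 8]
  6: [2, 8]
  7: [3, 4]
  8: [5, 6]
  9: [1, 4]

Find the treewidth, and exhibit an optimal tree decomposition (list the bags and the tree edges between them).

Every bag has size at most 3, so the width is 3 − 1 = 2 and tw(G) ≤ 2. Since 8–6–2–3–7–4–9–1–5–8 is a cycle in G, G is not acyclic. Forests are exactly the graphs of treewidth ≤ 1, so tw(G) ≥ 2. Hence tw(G) = 2 exactly.

Treewidth 2.
One such decomposition:
Bags: B1 = {2, 6, 8}  B2 = {2, 3, 8}  B3 = {3, 7, 8}  B4 = {4, 7, 8}  B5 = {4, 8, 9}  B6 = {1, 8, 9}  B7 = {1, 5, 8}
Tree: B1–B2, B2–B3, B3–B4, B4–B5, B5–B6, B6–B7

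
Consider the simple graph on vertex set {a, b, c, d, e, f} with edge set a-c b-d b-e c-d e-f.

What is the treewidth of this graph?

1

A width-1 tree decomposition is:
Bags: B1 = {a, c}  B2 = {c, d}  B3 = {b, d}  B4 = {b, e}  B5 = {e, f}
Tree: B1–B2, B2–B3, B3–B4, B4–B5
Each bag holds 2 vertices, so the decomposition has width 1, which upper-bounds the treewidth. Since G has at least one edge (e.g. a–c), it is not an edgeless graph, so tw(G) ≥ 1. Combining the bounds, tw(G) = 1.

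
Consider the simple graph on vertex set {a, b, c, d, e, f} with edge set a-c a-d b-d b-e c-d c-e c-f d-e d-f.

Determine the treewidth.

2

A width-2 tree decomposition is:
Bags: B1 = {c, d, f}  B2 = {a, c, d}  B3 = {c, d, e}  B4 = {b, d, e}
Tree: B1–B2, B1–B3, B3–B4
The largest bag has 3 vertices, giving width 2; this decomposition certifies tw(G) ≤ 2. For the lower bound, the 3 vertices {c, d, e} are pairwise adjacent, and any tree decomposition puts a clique entirely inside one bag — forcing width ≥ 2. Combining the bounds, tw(G) = 2.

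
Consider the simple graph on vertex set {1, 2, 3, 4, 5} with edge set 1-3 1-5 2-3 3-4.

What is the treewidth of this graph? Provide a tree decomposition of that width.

The largest bag has 2 vertices, giving width 1; this decomposition certifies tw(G) ≤ 1. Since G has at least one edge (e.g. 2–3), it is not an edgeless graph, so tw(G) ≥ 1. Combining the bounds, tw(G) = 1.

Treewidth 1.
One such decomposition:
Bags: B1 = {2, 3}  B2 = {1, 3}  B3 = {1, 5}  B4 = {3, 4}
Tree: B1–B2, B2–B3, B1–B4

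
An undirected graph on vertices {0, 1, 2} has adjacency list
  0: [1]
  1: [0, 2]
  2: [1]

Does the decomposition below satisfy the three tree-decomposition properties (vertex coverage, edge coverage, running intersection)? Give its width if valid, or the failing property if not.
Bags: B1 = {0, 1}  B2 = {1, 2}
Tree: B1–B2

Vertex coverage: the bags together contain {0, 1, 2}, the full vertex set. Edge coverage: each edge of G has both endpoints in at least one bag. Running intersection: for every vertex, the bags containing it form a connected subtree. All three properties hold, so this is a valid tree decomposition of width max|bag| − 1 = 1, and hence tw(G) ≤ 1.

Yes; width 1.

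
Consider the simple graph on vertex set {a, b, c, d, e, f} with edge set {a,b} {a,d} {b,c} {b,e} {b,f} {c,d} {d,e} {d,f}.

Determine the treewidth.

A width-2 tree decomposition is:
Bags: B1 = {b, d, e}  B2 = {b, c, d}  B3 = {b, d, f}  B4 = {a, b, d}
Tree: B1–B2, B2–B3, B3–B4
Every bag has size at most 3, so the width is 3 − 1 = 2 and tw(G) ≤ 2. Since e–d–c–b–e is a cycle in G, G is not acyclic. Forests are exactly the graphs of treewidth ≤ 1, so tw(G) ≥ 2. The upper and lower bounds meet at 2, so that is the treewidth.

2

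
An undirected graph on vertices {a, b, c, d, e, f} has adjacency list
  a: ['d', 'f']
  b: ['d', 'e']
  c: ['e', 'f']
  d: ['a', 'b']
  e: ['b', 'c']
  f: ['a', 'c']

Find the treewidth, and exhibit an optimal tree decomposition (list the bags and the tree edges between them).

Each bag holds 3 vertices, so the decomposition has width 2, which upper-bounds the treewidth. The edges f–a–d–b–e–c–f form a cycle, so G is not a tree and its treewidth is at least 2. Combining the bounds, tw(G) = 2.

Treewidth 2.
Bags: B1 = {a, d, f}  B2 = {b, d, f}  B3 = {b, e, f}  B4 = {c, e, f}
Tree: B1–B2, B2–B3, B3–B4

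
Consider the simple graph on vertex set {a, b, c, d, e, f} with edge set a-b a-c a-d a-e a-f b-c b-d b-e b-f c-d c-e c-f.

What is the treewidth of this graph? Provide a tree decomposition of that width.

Treewidth 3.
One optimal decomposition is:
Bags: B1 = {a, b, c, d}  B2 = {a, b, c, f}  B3 = {a, b, c, e}
Tree: B1–B2, B2–B3

Each bag holds 4 vertices, so the decomposition has width 3, which upper-bounds the treewidth. For the lower bound, the 4 vertices {a, b, c, d} are pairwise adjacent, and any tree decomposition puts a clique entirely inside one bag — forcing width ≥ 3. Combining the bounds, tw(G) = 3.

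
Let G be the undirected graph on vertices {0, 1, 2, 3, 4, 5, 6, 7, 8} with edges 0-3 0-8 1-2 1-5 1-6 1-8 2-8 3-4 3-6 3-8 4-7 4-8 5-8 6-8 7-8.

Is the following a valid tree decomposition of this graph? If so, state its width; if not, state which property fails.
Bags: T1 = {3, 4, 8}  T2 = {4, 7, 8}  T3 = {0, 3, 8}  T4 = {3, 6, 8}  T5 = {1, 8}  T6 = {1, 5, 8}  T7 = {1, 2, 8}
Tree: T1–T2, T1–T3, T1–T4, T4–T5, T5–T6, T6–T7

A tree decomposition must satisfy three properties: every vertex lies in some bag; for every edge, both endpoints lie together in some bag; and for every vertex, the bags containing it form a connected subtree. Here edge (6,1) lies in no bag, so the decomposition is invalid.

No — edge (6,1) lies in no bag.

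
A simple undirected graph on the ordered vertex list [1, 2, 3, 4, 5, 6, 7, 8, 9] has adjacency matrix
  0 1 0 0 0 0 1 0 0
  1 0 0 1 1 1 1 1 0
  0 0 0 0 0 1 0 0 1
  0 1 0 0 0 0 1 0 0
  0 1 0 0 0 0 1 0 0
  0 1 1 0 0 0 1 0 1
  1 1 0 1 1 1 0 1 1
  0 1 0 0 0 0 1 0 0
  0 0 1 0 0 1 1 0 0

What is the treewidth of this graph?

2

A width-2 tree decomposition is:
Bags: B1 = {1, 2, 7}  B2 = {2, 6, 7}  B3 = {2, 7, 8}  B4 = {2, 4, 7}  B5 = {2, 5, 7}  B6 = {6, 7, 9}  B7 = {3, 6, 9}
Tree: B1–B2, B2–B3, B2–B4, B2–B5, B2–B6, B6–B7
Every bag has size at most 3, so the width is 3 − 1 = 2 and tw(G) ≤ 2. On the other hand G contains the 3-clique {3, 6, 9}. A clique must lie in a single bag of any decomposition, so no decomposition can have width below 2. Hence tw(G) = 2 exactly.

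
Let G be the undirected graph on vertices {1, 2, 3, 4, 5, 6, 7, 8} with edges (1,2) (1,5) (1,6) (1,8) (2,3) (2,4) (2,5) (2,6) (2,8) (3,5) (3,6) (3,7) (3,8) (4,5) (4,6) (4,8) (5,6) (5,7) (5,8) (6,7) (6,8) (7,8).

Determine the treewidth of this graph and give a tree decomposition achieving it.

Each bag holds 5 vertices, so the decomposition has width 4, which upper-bounds the treewidth. Conversely, {1, 2, 5, 6, 8} is a clique of size 5, and the vertices of any clique must share a bag in every tree decomposition; so some bag has ≥ 5 vertices and tw(G) ≥ 4. Hence tw(G) = 4 exactly.

Treewidth 4.
Bags: B1 = {2, 4, 5, 6, 8}  B2 = {2, 3, 5, 6, 8}  B3 = {3, 5, 6, 7, 8}  B4 = {1, 2, 5, 6, 8}
Tree: B1–B2, B2–B3, B2–B4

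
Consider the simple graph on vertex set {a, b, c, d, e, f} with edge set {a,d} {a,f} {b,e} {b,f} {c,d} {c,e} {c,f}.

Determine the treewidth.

2

A width-2 tree decomposition is:
Bags: B1 = {b, e, f}  B2 = {c, e, f}  B3 = {a, c, f}  B4 = {a, c, d}
Tree: B1–B2, B2–B3, B3–B4
The largest bag has 3 vertices, giving width 2; this decomposition certifies tw(G) ≤ 2. For the lower bound, G contains the cycle b–e–c–f–b, so G is not a forest; only forests have treewidth ≤ 1, hence tw(G) ≥ 2. Combining the bounds, tw(G) = 2.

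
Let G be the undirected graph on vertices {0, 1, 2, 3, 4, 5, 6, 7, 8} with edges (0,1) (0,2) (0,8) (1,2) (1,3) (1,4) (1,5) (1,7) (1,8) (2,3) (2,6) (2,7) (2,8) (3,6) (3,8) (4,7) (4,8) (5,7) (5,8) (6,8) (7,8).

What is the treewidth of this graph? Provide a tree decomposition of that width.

The largest bag has 4 vertices, giving width 3; this decomposition certifies tw(G) ≤ 3. Conversely, {0, 1, 2, 8} is a clique of size 4, and the vertices of any clique must share a bag in every tree decomposition; so some bag has ≥ 4 vertices and tw(G) ≥ 3. The upper and lower bounds meet at 3, so that is the treewidth.

Treewidth 3.
One such decomposition:
Bags: B1 = {0, 1, 2, 8}  B2 = {1, 2, 7, 8}  B3 = {1, 4, 7, 8}  B4 = {1, 2, 3, 8}  B5 = {2, 3, 6, 8}  B6 = {1, 5, 7, 8}
Tree: B1–B2, B2–B3, B1–B4, B4–B5, B2–B6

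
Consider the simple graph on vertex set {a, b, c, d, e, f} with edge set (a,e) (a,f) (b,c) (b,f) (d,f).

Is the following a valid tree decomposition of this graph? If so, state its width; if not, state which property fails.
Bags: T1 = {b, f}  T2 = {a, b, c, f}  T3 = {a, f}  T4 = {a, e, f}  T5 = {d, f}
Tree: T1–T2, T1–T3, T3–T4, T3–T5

A tree decomposition must satisfy three properties: every vertex lies in some bag; for every edge, both endpoints lie together in some bag; and for every vertex, the bags containing it form a connected subtree. Here bags containing vertex a are not connected in the tree, so the decomposition is invalid.

No — bags containing vertex a are not connected in the tree.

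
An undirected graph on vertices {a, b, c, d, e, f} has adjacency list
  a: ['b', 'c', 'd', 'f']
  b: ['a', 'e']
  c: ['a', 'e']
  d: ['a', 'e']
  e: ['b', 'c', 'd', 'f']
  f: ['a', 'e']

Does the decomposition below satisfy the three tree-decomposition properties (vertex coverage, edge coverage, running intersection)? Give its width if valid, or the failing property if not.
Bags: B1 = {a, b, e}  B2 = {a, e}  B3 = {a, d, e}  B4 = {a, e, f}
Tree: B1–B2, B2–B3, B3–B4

No — vertex c appears in no bag.

A tree decomposition must satisfy three properties: every vertex lies in some bag; for every edge, both endpoints lie together in some bag; and for every vertex, the bags containing it form a connected subtree. Here vertex c appears in no bag, so the decomposition is invalid.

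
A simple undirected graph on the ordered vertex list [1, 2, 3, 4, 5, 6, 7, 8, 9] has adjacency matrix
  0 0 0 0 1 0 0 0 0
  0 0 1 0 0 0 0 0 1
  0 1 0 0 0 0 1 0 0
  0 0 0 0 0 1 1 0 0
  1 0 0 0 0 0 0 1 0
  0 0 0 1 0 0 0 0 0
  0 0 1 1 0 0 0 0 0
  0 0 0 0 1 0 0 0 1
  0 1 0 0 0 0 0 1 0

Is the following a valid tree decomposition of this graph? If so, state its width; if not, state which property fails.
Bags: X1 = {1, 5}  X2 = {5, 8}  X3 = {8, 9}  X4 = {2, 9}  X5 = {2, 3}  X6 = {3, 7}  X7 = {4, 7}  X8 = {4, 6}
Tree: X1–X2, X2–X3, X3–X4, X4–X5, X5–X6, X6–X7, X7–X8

Yes; width 1.

Vertex coverage: the bags together contain {1, 2, 3, 4, 5, 6, 7, 8, 9}, the full vertex set. Edge coverage: each edge of G has both endpoints in at least one bag. Running intersection: for every vertex, the bags containing it form a connected subtree. All three properties hold, so this is a valid tree decomposition of width max|bag| − 1 = 1, and hence tw(G) ≤ 1.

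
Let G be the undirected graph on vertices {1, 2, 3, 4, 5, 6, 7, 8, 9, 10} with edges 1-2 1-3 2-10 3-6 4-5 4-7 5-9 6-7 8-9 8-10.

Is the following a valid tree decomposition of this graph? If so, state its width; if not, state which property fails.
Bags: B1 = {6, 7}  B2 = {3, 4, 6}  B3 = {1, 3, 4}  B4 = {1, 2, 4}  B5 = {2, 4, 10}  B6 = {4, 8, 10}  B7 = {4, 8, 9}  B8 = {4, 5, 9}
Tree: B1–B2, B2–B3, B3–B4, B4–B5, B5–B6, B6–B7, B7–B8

A tree decomposition must satisfy three properties: every vertex lies in some bag; for every edge, both endpoints lie together in some bag; and for every vertex, the bags containing it form a connected subtree. Here edge (4,7) lies in no bag, so the decomposition is invalid.

No — edge (4,7) lies in no bag.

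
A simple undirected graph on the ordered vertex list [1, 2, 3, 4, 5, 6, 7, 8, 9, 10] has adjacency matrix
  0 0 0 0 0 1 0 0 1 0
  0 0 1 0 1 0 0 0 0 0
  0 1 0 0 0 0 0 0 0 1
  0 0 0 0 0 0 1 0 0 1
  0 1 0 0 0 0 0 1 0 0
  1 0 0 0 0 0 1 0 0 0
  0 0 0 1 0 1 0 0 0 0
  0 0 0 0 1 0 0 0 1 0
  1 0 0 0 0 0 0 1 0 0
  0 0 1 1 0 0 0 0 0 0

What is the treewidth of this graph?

2

A width-2 tree decomposition is:
Bags: B1 = {1, 6, 9}  B2 = {6, 8, 9}  B3 = {5, 6, 8}  B4 = {2, 5, 6}  B5 = {2, 3, 6}  B6 = {3, 6, 10}  B7 = {4, 6, 10}  B8 = {4, 6, 7}
Tree: B1–B2, B2–B3, B3–B4, B4–B5, B5–B6, B6–B7, B7–B8
Every bag has size at most 3, so the width is 3 − 1 = 2 and tw(G) ≤ 2. The edges 6–1–9–8–5–2–3–10–4–7–6 form a cycle, so G is not a tree and its treewidth is at least 2. Therefore the treewidth is 2.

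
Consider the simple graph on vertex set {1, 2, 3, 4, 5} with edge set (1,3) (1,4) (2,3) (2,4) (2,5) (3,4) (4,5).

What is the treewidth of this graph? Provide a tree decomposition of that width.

Treewidth 2.
One optimal decomposition is:
Bags: B1 = {1, 3, 4}  B2 = {2, 3, 4}  B3 = {2, 4, 5}
Tree: B1–B2, B2–B3

Every bag has size at most 3, so the width is 3 − 1 = 2 and tw(G) ≤ 2. For the lower bound, the 3 vertices {1, 3, 4} are pairwise adjacent, and any tree decomposition puts a clique entirely inside one bag — forcing width ≥ 2. Combining the bounds, tw(G) = 2.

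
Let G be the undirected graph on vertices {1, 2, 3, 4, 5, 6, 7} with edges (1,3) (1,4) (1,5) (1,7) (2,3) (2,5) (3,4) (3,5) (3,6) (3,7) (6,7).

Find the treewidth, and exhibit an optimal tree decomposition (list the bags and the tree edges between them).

Each bag holds 3 vertices, so the decomposition has width 2, which upper-bounds the treewidth. On the other hand G contains the 3-clique {1, 3, 4}. A clique must lie in a single bag of any decomposition, so no decomposition can have width below 2. The upper and lower bounds meet at 2, so that is the treewidth.

Treewidth 2.
One such decomposition:
Bags: B1 = {3, 6, 7}  B2 = {1, 3, 7}  B3 = {1, 3, 5}  B4 = {1, 3, 4}  B5 = {2, 3, 5}
Tree: B1–B2, B2–B3, B3–B4, B3–B5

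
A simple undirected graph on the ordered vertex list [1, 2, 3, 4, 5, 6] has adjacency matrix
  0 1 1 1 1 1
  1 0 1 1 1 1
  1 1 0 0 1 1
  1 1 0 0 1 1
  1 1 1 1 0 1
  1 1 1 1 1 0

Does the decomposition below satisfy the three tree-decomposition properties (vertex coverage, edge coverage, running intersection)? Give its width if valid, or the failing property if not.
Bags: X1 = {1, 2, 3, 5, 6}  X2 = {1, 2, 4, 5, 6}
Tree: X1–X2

Yes; width 4.

Vertex coverage: the bags together contain {1, 2, 3, 4, 5, 6}, the full vertex set. Edge coverage: each edge of G has both endpoints in at least one bag. Running intersection: for every vertex, the bags containing it form a connected subtree. All three properties hold, so this is a valid tree decomposition of width max|bag| − 1 = 4, and hence tw(G) ≤ 4.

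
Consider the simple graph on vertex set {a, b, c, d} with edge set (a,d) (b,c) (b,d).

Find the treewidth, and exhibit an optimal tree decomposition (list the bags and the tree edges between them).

Treewidth 1.
Bags: B1 = {a, d}  B2 = {b, d}  B3 = {b, c}
Tree: B1–B2, B2–B3

Every bag has size at most 2, so the width is 2 − 1 = 1 and tw(G) ≤ 1. G has an edge, so its treewidth is at least 1. Combining the bounds, tw(G) = 1.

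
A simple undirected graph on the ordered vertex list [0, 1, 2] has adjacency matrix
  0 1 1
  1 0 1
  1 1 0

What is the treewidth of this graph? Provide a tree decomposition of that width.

Treewidth 2.
Bags: B1 = {0, 1, 2}
Tree: (single bag)

A single bag containing all 3 vertices is trivially a valid decomposition of width 2. For the lower bound, the 3 vertices {0, 1, 2} are pairwise adjacent, and any tree decomposition puts a clique entirely inside one bag — forcing width ≥ 2. Combining the bounds, tw(G) = 2.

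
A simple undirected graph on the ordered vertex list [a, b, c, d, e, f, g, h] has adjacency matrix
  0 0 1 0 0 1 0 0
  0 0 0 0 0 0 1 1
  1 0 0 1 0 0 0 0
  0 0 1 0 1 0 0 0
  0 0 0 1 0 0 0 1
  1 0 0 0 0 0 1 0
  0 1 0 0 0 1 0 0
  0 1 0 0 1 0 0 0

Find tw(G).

2

A width-2 tree decomposition is:
Bags: B1 = {a, c, d}  B2 = {a, d, e}  B3 = {a, e, h}  B4 = {a, b, h}  B5 = {a, b, g}  B6 = {a, f, g}
Tree: B1–B2, B2–B3, B3–B4, B4–B5, B5–B6
Each bag holds 3 vertices, so the decomposition has width 2, which upper-bounds the treewidth. For the lower bound, G contains the cycle a–c–d–e–h–b–g–f–a, so G is not a forest; only forests have treewidth ≤ 1, hence tw(G) ≥ 2. Hence tw(G) = 2 exactly.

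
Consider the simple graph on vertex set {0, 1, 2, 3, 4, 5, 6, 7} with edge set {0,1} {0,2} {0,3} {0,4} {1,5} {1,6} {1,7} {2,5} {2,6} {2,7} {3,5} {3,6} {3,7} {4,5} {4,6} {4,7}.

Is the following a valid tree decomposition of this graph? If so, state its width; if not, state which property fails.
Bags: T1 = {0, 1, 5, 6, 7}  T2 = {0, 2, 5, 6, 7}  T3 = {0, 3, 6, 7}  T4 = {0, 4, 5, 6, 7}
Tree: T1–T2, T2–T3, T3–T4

A tree decomposition must satisfy three properties: every vertex lies in some bag; for every edge, both endpoints lie together in some bag; and for every vertex, the bags containing it form a connected subtree. Here edge (5,3) lies in no bag, so the decomposition is invalid.

No — edge (5,3) lies in no bag.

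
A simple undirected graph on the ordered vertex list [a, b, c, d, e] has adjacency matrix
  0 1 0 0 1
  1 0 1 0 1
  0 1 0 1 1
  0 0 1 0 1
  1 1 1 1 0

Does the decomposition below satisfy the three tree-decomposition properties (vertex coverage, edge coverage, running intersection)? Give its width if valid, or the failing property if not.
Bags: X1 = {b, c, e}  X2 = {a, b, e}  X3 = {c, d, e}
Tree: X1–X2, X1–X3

Yes; width 2.

Vertex coverage: the bags together contain {a, b, c, d, e}, the full vertex set. Edge coverage: each edge of G has both endpoints in at least one bag. Running intersection: for every vertex, the bags containing it form a connected subtree. All three properties hold, so this is a valid tree decomposition of width max|bag| − 1 = 2, and hence tw(G) ≤ 2.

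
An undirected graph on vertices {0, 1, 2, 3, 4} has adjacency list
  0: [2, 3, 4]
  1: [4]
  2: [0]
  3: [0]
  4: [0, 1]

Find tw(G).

A width-1 tree decomposition is:
Bags: B1 = {0, 3}  B2 = {0, 4}  B3 = {0, 2}  B4 = {1, 4}
Tree: B1–B2, B2–B3, B2–B4
The largest bag has 2 vertices, giving width 1; this decomposition certifies tw(G) ≤ 1. Since G has at least one edge (e.g. 3–0), it is not an edgeless graph, so tw(G) ≥ 1. The upper and lower bounds meet at 1, so that is the treewidth.

1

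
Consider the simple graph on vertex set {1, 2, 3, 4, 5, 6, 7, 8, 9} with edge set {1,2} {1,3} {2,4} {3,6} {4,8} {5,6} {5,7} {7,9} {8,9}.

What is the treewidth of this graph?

2

A width-2 tree decomposition is:
Bags: B1 = {3, 5, 6}  B2 = {3, 5, 7}  B3 = {3, 7, 9}  B4 = {3, 8, 9}  B5 = {3, 4, 8}  B6 = {2, 3, 4}  B7 = {1, 2, 3}
Tree: B1–B2, B2–B3, B3–B4, B4–B5, B5–B6, B6–B7
The largest bag has 3 vertices, giving width 2; this decomposition certifies tw(G) ≤ 2. For the lower bound, G contains the cycle 3–6–5–7–9–8–4–2–1–3, so G is not a forest; only forests have treewidth ≤ 1, hence tw(G) ≥ 2. The upper and lower bounds meet at 2, so that is the treewidth.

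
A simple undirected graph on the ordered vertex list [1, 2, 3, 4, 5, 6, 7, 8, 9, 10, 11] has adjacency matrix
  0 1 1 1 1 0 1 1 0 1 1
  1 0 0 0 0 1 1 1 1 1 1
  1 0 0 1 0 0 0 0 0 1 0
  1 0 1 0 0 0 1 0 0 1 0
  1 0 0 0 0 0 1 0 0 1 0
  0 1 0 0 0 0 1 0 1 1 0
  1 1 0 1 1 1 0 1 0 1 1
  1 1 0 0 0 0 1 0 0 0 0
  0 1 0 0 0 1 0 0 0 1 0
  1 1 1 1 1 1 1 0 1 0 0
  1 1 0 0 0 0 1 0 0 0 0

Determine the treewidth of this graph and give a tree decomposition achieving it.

Each bag holds 4 vertices, so the decomposition has width 3, which upper-bounds the treewidth. Conversely, {1, 3, 4, 10} is a clique of size 4, and the vertices of any clique must share a bag in every tree decomposition; so some bag has ≥ 4 vertices and tw(G) ≥ 3. The upper and lower bounds meet at 3, so that is the treewidth.

Treewidth 3.
One optimal decomposition is:
Bags: B1 = {1, 2, 7, 10}  B2 = {2, 6, 7, 10}  B3 = {1, 4, 7, 10}  B4 = {1, 5, 7, 10}  B5 = {2, 6, 9, 10}  B6 = {1, 3, 4, 10}  B7 = {1, 2, 7, 8}  B8 = {1, 2, 7, 11}
Tree: B1–B2, B1–B3, B1–B4, B2–B5, B3–B6, B1–B7, B7–B8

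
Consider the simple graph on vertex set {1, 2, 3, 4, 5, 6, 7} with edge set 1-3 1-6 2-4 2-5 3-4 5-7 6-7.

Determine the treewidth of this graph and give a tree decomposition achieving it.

The largest bag has 3 vertices, giving width 2; this decomposition certifies tw(G) ≤ 2. Since 1–3–4–2–5–7–6–1 is a cycle in G, G is not acyclic. Forests are exactly the graphs of treewidth ≤ 1, so tw(G) ≥ 2. Combining the bounds, tw(G) = 2.

Treewidth 2.
Bags: B1 = {1, 3, 4}  B2 = {1, 2, 4}  B3 = {1, 2, 5}  B4 = {1, 5, 7}  B5 = {1, 6, 7}
Tree: B1–B2, B2–B3, B3–B4, B4–B5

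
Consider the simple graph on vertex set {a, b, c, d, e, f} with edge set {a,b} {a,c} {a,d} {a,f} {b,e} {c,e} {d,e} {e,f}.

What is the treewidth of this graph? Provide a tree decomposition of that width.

Treewidth 2.
One such decomposition:
Bags: B1 = {a, b, e}  B2 = {a, c, e}  B3 = {a, d, e}  B4 = {a, e, f}
Tree: B1–B2, B2–B3, B3–B4

Each bag holds 3 vertices, so the decomposition has width 2, which upper-bounds the treewidth. Since e–b–a–c–e is a cycle in G, G is not acyclic. Forests are exactly the graphs of treewidth ≤ 1, so tw(G) ≥ 2. Therefore the treewidth is 2.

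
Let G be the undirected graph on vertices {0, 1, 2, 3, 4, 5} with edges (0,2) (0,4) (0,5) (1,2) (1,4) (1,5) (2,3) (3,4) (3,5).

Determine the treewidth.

3

A width-3 tree decomposition is:
Bags: B1 = {0, 2, 4, 5}  B2 = {1, 2, 4, 5}  B3 = {2, 3, 4, 5}
Tree: B1–B2, B2–B3
The largest bag has 4 vertices, giving width 3; this decomposition certifies tw(G) ≤ 3. For the lower bound: the 4 vertex sets {0,4}, {1,5}, {2}, {3} are disjoint, each induces a connected subgraph, and every pair is joined by at least one edge of G. Contracting each set to a single vertex therefore yields K_{4} as a minor, and since treewidth is minor-monotone, tw(G) ≥ tw(K_{4}) = 3. Therefore the treewidth is 3.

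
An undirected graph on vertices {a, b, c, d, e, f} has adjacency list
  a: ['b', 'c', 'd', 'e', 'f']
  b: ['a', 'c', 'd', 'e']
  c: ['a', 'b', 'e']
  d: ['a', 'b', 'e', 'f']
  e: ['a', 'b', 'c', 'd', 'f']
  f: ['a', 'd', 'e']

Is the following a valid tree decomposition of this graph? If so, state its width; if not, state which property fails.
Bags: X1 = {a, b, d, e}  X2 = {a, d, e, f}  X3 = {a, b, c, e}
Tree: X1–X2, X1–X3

Yes; width 3.

Vertex coverage: the bags together contain {a, b, c, d, e, f}, the full vertex set. Edge coverage: each edge of G has both endpoints in at least one bag. Running intersection: for every vertex, the bags containing it form a connected subtree. All three properties hold, so this is a valid tree decomposition of width max|bag| − 1 = 3, and hence tw(G) ≤ 3.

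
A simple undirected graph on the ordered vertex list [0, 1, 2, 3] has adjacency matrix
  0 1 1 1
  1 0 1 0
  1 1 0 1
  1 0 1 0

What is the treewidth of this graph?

2

A width-2 tree decomposition is:
Bags: B1 = {0, 2, 3}  B2 = {0, 1, 2}
Tree: B1–B2
Each bag holds 3 vertices, so the decomposition has width 2, which upper-bounds the treewidth. For the lower bound, the 3 vertices {0, 1, 2} are pairwise adjacent, and any tree decomposition puts a clique entirely inside one bag — forcing width ≥ 2. The upper and lower bounds meet at 2, so that is the treewidth.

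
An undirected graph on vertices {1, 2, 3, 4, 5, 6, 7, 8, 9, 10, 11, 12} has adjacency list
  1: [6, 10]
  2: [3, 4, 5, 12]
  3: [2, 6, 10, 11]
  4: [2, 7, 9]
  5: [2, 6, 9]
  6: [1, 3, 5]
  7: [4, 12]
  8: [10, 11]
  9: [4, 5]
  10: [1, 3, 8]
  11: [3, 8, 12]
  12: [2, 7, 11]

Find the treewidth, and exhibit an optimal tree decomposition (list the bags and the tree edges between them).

Each bag holds 4 vertices, so the decomposition has width 3, which upper-bounds the treewidth. For the lower bound: the 4 vertex sets {1,8,10}, {6}, {3}, {2,5,11,12} are disjoint, each induces a connected subgraph, and every pair is joined by at least one edge of G. Contracting each set to a single vertex therefore yields K_{4} as a minor, and since treewidth is minor-monotone, tw(G) ≥ tw(K_{4}) = 3. Combining the bounds, tw(G) = 3.

Treewidth 3.
One optimal decomposition is:
Bags: B1 = {1, 6, 8, 10}  B2 = {3, 6, 8, 10}  B3 = {3, 6, 8, 11}  B4 = {3, 5, 6, 11}  B5 = {2, 3, 5, 11}  B6 = {2, 5, 11, 12}  B7 = {2, 5, 9, 12}  B8 = {2, 4, 9, 12}  B9 = {4, 7, 9, 12}
Tree: B1–B2, B2–B3, B3–B4, B4–B5, B5–B6, B6–B7, B7–B8, B8–B9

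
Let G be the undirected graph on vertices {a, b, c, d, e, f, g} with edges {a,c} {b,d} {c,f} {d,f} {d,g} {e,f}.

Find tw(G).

A width-1 tree decomposition is:
Bags: B1 = {b, d}  B2 = {d, f}  B3 = {c, f}  B4 = {d, g}  B5 = {e, f}  B6 = {a, c}
Tree: B1–B2, B2–B3, B1–B4, B2–B5, B3–B6
Each bag holds 2 vertices, so the decomposition has width 1, which upper-bounds the treewidth. Any graph with an edge has treewidth ≥ 1, and G has the edge b–d. Combining the bounds, tw(G) = 1.

1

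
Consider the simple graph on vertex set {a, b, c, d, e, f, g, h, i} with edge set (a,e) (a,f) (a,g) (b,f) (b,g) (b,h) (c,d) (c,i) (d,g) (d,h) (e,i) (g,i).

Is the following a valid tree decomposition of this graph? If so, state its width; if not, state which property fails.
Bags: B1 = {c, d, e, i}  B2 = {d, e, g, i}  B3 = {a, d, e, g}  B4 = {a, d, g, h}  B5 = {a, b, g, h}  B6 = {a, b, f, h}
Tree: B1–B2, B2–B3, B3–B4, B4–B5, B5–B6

Yes; width 3.

Every vertex of G appears in some bag (union = {a, b, c, d, e, f, g, h, i}); every edge is covered by a bag; and for each vertex v the set of bags containing v is connected in the bag tree. The decomposition is therefore valid. The largest bag has 4 vertices, so the width is 3.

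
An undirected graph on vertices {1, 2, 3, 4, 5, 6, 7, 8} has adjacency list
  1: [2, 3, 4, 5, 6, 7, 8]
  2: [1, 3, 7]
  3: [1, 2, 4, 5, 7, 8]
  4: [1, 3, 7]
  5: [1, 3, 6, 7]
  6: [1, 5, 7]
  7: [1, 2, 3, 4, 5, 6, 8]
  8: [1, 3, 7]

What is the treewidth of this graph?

3

A width-3 tree decomposition is:
Bags: B1 = {1, 2, 3, 7}  B2 = {1, 3, 4, 7}  B3 = {1, 3, 7, 8}  B4 = {1, 3, 5, 7}  B5 = {1, 5, 6, 7}
Tree: B1–B2, B1–B3, B3–B4, B4–B5
The largest bag has 4 vertices, giving width 3; this decomposition certifies tw(G) ≤ 3. For the lower bound, the 4 vertices {1, 3, 7, 8} are pairwise adjacent, and any tree decomposition puts a clique entirely inside one bag — forcing width ≥ 3. Combining the bounds, tw(G) = 3.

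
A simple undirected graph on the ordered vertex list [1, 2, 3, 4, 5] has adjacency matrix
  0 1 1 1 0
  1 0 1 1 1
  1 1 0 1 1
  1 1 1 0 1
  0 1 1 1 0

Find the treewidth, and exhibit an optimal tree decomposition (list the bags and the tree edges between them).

Each bag holds 4 vertices, so the decomposition has width 3, which upper-bounds the treewidth. On the other hand G contains the 4-clique {1, 2, 3, 4}. A clique must lie in a single bag of any decomposition, so no decomposition can have width below 3. Hence tw(G) = 3 exactly.

Treewidth 3.
Bags: B1 = {2, 3, 4, 5}  B2 = {1, 2, 3, 4}
Tree: B1–B2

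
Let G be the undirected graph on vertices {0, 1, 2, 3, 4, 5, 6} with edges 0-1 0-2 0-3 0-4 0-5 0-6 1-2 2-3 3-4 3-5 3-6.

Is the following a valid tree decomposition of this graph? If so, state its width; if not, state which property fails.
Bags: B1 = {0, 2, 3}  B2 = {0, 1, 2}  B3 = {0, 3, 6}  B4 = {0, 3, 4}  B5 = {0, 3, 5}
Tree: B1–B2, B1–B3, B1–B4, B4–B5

Yes; width 2.

Checking the three conditions: (i) the bags cover all of {0, 1, 2, 3, 4, 5, 6}; (ii) for each edge, some bag contains both endpoints; (iii) the bags containing any fixed vertex form a subtree. All hold, so the decomposition is valid with width 3 − 1 = 2.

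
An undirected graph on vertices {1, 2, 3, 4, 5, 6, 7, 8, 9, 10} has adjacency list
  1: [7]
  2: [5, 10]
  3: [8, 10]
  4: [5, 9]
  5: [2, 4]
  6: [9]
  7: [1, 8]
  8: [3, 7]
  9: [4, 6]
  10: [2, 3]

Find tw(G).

1

A width-1 tree decomposition is:
Bags: B1 = {6, 9}  B2 = {4, 9}  B3 = {4, 5}  B4 = {2, 5}  B5 = {2, 10}  B6 = {3, 10}  B7 = {3, 8}  B8 = {7, 8}  B9 = {1, 7}
Tree: B1–B2, B2–B3, B3–B4, B4–B5, B5–B6, B6–B7, B7–B8, B8–B9
The largest bag has 2 vertices, giving width 1; this decomposition certifies tw(G) ≤ 1. G has an edge, so its treewidth is at least 1. Hence tw(G) = 1 exactly.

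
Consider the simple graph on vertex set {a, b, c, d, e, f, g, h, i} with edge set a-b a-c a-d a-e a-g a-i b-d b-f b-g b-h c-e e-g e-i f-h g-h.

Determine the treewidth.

2

A width-2 tree decomposition is:
Bags: B1 = {a, b, d}  B2 = {a, b, g}  B3 = {a, e, g}  B4 = {b, g, h}  B5 = {b, f, h}  B6 = {a, e, i}  B7 = {a, c, e}
Tree: B1–B2, B2–B3, B2–B4, B4–B5, B3–B6, B6–B7
Each bag holds 3 vertices, so the decomposition has width 2, which upper-bounds the treewidth. Conversely, {a, b, d} is a clique of size 3, and the vertices of any clique must share a bag in every tree decomposition; so some bag has ≥ 3 vertices and tw(G) ≥ 2. Therefore the treewidth is 2.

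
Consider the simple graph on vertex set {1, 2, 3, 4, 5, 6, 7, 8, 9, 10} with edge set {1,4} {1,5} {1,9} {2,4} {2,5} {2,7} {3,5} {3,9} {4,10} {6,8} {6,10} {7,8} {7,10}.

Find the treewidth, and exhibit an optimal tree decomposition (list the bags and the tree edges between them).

Treewidth 2.
One optimal decomposition is:
Bags: B1 = {6, 8, 10}  B2 = {7, 8, 10}  B3 = {4, 7, 10}  B4 = {2, 4, 7}  B5 = {1, 2, 4}  B6 = {1, 2, 5}  B7 = {1, 5, 9}  B8 = {3, 5, 9}
Tree: B1–B2, B2–B3, B3–B4, B4–B5, B5–B6, B6–B7, B7–B8

The largest bag has 3 vertices, giving width 2; this decomposition certifies tw(G) ≤ 2. Since 6–8–7–10–6 is a cycle in G, G is not acyclic. Forests are exactly the graphs of treewidth ≤ 1, so tw(G) ≥ 2. Therefore the treewidth is 2.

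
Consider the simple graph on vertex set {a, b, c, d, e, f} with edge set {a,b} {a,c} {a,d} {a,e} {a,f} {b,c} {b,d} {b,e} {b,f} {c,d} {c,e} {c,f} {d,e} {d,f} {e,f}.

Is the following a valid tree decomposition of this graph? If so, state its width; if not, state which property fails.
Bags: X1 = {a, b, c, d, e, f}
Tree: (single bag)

Checking the three conditions: (i) the bags cover all of {a, b, c, d, e, f}; (ii) for each edge, some bag contains both endpoints; (iii) the bags containing any fixed vertex form a subtree. All hold, so the decomposition is valid with width 6 − 1 = 5.

Yes; width 5.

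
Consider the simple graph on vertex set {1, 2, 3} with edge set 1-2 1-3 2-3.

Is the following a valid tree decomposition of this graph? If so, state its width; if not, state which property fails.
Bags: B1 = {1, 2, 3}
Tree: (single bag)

Yes; width 2.

Vertex coverage: the bags together contain {1, 2, 3}, the full vertex set. Edge coverage: each edge of G has both endpoints in at least one bag. Running intersection: for every vertex, the bags containing it form a connected subtree. All three properties hold, so this is a valid tree decomposition of width max|bag| − 1 = 2, and hence tw(G) ≤ 2.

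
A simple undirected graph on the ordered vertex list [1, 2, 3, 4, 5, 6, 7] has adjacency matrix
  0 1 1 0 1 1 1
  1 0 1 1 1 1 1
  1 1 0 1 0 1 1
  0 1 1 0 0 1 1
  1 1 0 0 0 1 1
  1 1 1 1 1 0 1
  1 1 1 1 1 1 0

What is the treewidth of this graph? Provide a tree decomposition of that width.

Treewidth 4.
One optimal decomposition is:
Bags: B1 = {2, 3, 4, 6, 7}  B2 = {1, 2, 3, 6, 7}  B3 = {1, 2, 5, 6, 7}
Tree: B1–B2, B2–B3

Each bag holds 5 vertices, so the decomposition has width 4, which upper-bounds the treewidth. Conversely, {1, 2, 3, 6, 7} is a clique of size 5, and the vertices of any clique must share a bag in every tree decomposition; so some bag has ≥ 5 vertices and tw(G) ≥ 4. Combining the bounds, tw(G) = 4.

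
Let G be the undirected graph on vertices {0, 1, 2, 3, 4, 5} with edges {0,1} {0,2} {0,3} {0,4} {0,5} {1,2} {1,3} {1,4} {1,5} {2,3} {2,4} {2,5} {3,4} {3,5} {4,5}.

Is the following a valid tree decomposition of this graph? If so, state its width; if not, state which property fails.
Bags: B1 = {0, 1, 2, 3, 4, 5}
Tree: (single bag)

Checking the three conditions: (i) the bags cover all of {0, 1, 2, 3, 4, 5}; (ii) for each edge, some bag contains both endpoints; (iii) the bags containing any fixed vertex form a subtree. All hold, so the decomposition is valid with width 6 − 1 = 5.

Yes; width 5.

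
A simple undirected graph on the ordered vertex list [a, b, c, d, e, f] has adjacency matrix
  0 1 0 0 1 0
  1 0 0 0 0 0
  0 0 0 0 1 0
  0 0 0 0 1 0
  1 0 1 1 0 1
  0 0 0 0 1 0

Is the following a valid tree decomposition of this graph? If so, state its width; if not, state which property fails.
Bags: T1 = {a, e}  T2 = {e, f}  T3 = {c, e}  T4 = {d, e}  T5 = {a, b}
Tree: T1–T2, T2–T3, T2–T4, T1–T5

Yes; width 1.

Vertex coverage: the bags together contain {a, b, c, d, e, f}, the full vertex set. Edge coverage: each edge of G has both endpoints in at least one bag. Running intersection: for every vertex, the bags containing it form a connected subtree. All three properties hold, so this is a valid tree decomposition of width max|bag| − 1 = 1, and hence tw(G) ≤ 1.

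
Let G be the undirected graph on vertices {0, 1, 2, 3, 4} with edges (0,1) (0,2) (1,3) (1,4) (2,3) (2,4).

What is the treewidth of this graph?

A width-2 tree decomposition is:
Bags: B1 = {0, 1, 2}  B2 = {1, 2, 4}  B3 = {1, 2, 3}
Tree: B1–B2, B2–B3
The largest bag has 3 vertices, giving width 2; this decomposition certifies tw(G) ≤ 2. Since 0–1–4–2–0 is a cycle in G, G is not acyclic. Forests are exactly the graphs of treewidth ≤ 1, so tw(G) ≥ 2. Hence tw(G) = 2 exactly.

2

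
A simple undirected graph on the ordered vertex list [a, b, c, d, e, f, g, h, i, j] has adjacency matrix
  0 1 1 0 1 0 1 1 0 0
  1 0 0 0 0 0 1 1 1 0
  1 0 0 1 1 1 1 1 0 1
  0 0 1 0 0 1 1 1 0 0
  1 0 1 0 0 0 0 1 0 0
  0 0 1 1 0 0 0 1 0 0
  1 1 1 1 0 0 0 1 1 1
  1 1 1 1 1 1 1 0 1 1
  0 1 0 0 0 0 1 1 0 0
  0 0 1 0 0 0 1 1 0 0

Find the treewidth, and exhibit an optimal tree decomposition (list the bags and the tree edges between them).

Treewidth 3.
One optimal decomposition is:
Bags: B1 = {a, c, g, h}  B2 = {c, g, h, j}  B3 = {a, c, e, h}  B4 = {a, b, g, h}  B5 = {c, d, g, h}  B6 = {c, d, f, h}  B7 = {b, g, h, i}
Tree: B1–B2, B1–B3, B1–B4, B1–B5, B5–B6, B4–B7

Every bag has size at most 4, so the width is 4 − 1 = 3 and tw(G) ≤ 3. For the lower bound, the 4 vertices {c, d, g, h} are pairwise adjacent, and any tree decomposition puts a clique entirely inside one bag — forcing width ≥ 3. The upper and lower bounds meet at 3, so that is the treewidth.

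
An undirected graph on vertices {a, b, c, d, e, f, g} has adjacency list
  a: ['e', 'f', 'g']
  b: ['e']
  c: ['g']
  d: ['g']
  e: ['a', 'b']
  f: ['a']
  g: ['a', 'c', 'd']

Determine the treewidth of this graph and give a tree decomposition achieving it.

The largest bag has 2 vertices, giving width 1; this decomposition certifies tw(G) ≤ 1. G has an edge, so its treewidth is at least 1. The upper and lower bounds meet at 1, so that is the treewidth.

Treewidth 1.
One such decomposition:
Bags: B1 = {d, g}  B2 = {a, g}  B3 = {a, f}  B4 = {a, e}  B5 = {c, g}  B6 = {b, e}
Tree: B1–B2, B2–B3, B3–B4, B2–B5, B4–B6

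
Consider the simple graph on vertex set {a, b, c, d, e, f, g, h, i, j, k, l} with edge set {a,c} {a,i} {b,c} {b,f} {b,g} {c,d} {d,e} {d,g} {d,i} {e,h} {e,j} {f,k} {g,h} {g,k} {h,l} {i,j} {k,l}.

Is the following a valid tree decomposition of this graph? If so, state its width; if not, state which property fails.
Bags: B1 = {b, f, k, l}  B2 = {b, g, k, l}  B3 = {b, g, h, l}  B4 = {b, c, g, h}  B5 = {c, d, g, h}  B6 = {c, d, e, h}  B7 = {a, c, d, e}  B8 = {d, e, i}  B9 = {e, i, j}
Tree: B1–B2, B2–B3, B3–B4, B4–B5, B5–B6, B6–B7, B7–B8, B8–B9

A tree decomposition must satisfy three properties: every vertex lies in some bag; for every edge, both endpoints lie together in some bag; and for every vertex, the bags containing it form a connected subtree. Here edge (a,i) lies in no bag, so the decomposition is invalid.

No — edge (a,i) lies in no bag.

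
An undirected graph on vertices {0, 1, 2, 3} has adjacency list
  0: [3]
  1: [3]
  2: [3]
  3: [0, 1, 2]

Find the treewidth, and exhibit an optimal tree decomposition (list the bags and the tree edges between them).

Treewidth 1.
One optimal decomposition is:
Bags: B1 = {0, 3}  B2 = {2, 3}  B3 = {1, 3}
Tree: B1–B2, B2–B3

The largest bag has 2 vertices, giving width 1; this decomposition certifies tw(G) ≤ 1. Since G has at least one edge (e.g. 3–0), it is not an edgeless graph, so tw(G) ≥ 1. Combining the bounds, tw(G) = 1.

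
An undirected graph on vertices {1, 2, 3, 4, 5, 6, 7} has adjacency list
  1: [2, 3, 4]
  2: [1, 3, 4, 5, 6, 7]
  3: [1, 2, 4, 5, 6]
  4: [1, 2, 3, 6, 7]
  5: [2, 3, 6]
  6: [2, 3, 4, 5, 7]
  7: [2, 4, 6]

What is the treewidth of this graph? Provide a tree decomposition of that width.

Each bag holds 4 vertices, so the decomposition has width 3, which upper-bounds the treewidth. For the lower bound, the 4 vertices {1, 2, 3, 4} are pairwise adjacent, and any tree decomposition puts a clique entirely inside one bag — forcing width ≥ 3. Therefore the treewidth is 3.

Treewidth 3.
One such decomposition:
Bags: B1 = {1, 2, 3, 4}  B2 = {2, 3, 4, 6}  B3 = {2, 3, 5, 6}  B4 = {2, 4, 6, 7}
Tree: B1–B2, B2–B3, B2–B4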